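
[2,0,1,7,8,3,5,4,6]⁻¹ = [1,2,0,5,7,6,8,3,4]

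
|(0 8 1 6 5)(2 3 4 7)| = 20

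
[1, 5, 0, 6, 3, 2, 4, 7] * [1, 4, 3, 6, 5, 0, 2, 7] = [4, 0, 1, 2, 6, 3, 5, 7]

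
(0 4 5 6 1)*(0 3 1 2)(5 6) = (0 4 6 2)(1 3)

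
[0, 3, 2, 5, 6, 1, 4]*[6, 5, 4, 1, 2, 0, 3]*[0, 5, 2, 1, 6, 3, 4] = [4, 5, 6, 0, 1, 3, 2]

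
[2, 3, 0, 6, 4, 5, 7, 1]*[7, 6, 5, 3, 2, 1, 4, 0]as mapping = [0→5, 1→3, 2→7, 3→4, 4→2, 5→1, 6→0, 7→6]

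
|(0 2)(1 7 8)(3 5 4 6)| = 12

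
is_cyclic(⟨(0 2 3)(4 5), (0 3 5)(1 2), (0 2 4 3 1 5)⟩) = no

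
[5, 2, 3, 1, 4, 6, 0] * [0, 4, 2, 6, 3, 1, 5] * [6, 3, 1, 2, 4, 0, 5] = [3, 1, 5, 4, 2, 0, 6]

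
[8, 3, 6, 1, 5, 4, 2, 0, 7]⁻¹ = [7, 3, 6, 1, 5, 4, 2, 8, 0]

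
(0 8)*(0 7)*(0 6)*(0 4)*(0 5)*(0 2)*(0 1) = (0 8 7 6 4 5 2 1)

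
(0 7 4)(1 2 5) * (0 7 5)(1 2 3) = (0 5 2)(1 3)(4 7)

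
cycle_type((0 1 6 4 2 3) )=6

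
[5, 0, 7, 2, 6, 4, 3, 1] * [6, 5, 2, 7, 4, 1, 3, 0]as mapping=[0→1, 1→6, 2→0, 3→2, 4→3, 5→4, 6→7, 7→5]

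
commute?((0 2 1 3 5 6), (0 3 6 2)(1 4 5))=no:(0 2 1 3 5 6)*(0 3 6 2)(1 4 5)=(1 6 3)(2 4 5), (0 3 6 2)(1 4 5)*(0 2 1 3 5 6)=(0 5 3)(1 4 6)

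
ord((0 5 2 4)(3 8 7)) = 12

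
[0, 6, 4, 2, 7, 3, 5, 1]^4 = [0, 2, 6, 1, 5, 7, 4, 3]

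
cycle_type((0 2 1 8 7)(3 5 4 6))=4.5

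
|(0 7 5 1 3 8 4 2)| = 8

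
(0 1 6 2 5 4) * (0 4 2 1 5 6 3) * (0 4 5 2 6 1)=(0 2 1 3 4 5 6)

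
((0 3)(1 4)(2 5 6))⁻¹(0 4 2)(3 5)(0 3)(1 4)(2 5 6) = (0 6)(1 5 3)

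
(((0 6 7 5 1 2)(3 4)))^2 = (0 7 1)(2 6 5)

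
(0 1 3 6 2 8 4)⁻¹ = (0 4 8 2 6 3 1)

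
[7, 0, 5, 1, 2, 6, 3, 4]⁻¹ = [1, 3, 4, 6, 7, 2, 5, 0]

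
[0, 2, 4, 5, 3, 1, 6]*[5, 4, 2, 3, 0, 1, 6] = [5, 2, 0, 1, 3, 4, 6] 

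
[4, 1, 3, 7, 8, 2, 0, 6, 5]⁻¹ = [6, 1, 5, 2, 0, 8, 7, 3, 4]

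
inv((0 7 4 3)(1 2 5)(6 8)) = (0 3 4 7)(1 5 2)(6 8)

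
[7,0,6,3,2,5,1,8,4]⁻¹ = [1,6,4,3,8,5,2,0,7]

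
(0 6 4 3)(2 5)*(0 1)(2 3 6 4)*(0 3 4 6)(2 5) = (0 6 5 4)(1 3)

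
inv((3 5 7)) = (3 7 5)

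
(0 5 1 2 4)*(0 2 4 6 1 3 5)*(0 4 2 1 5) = (0 4 1 2 6 5 3)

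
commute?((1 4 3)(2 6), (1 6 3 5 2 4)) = no:(1 4 3)(2 6)*(1 6 3 5 2 4) = (2 3 6 4 5), (1 6 3 5 2 4)*(1 4 3)(2 6) = (1 2 3 5 6)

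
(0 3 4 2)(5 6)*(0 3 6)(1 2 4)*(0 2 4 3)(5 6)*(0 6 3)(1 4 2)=(0 5 1 2 6 3 4)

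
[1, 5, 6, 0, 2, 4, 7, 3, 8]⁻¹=[3, 0, 4, 7, 5, 1, 2, 6, 8]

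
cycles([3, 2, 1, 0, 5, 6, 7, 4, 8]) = (0 3)(1 2)(4 5 6 7)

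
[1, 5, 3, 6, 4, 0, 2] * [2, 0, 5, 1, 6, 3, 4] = [0, 3, 1, 4, 6, 2, 5]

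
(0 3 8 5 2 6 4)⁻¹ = (0 4 6 2 5 8 3)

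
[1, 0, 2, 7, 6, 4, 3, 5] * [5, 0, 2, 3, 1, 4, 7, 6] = [0, 5, 2, 6, 7, 1, 3, 4]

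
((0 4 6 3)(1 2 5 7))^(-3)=(0 4 6 3)(1 2 5 7)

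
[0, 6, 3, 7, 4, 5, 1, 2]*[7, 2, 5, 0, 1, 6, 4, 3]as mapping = [0→7, 1→4, 2→0, 3→3, 4→1, 5→6, 6→2, 7→5]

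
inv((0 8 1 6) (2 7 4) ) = (0 6 1 8) (2 4 7) 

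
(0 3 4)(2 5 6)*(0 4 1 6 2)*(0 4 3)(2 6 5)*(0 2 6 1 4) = (0 2 6)(1 5)(3 4)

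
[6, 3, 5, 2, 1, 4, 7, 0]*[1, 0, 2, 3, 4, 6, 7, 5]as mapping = [0→7, 1→3, 2→6, 3→2, 4→0, 5→4, 6→5, 7→1]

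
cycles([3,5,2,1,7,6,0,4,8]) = (0 3 1 5 6)(4 7)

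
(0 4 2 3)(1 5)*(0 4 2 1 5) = (0 2 3 4 1)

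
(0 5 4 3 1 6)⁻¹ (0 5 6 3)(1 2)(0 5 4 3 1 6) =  (0 1 5 4)(2 6)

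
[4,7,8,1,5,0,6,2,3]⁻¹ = [5,3,7,8,0,4,6,1,2]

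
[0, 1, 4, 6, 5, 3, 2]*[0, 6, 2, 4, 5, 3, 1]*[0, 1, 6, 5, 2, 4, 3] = [0, 3, 4, 1, 5, 2, 6]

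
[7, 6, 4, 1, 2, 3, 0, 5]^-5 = [7, 6, 4, 1, 2, 3, 0, 5]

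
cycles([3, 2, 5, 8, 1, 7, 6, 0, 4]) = (0 3 8 4 1 2 5 7)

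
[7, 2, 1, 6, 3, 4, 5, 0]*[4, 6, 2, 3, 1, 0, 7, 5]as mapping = [0→5, 1→2, 2→6, 3→7, 4→3, 5→1, 6→0, 7→4]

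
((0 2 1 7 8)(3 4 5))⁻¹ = (0 8 7 1 2)(3 5 4)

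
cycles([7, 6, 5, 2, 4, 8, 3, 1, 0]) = (0 7 1 6 3 2 5 8)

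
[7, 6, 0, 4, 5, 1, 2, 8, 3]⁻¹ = [2, 5, 6, 8, 3, 4, 1, 0, 7]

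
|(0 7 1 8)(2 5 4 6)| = 4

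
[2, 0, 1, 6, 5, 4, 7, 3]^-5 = [2, 0, 1, 6, 5, 4, 7, 3]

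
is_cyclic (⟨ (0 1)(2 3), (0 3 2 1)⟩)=no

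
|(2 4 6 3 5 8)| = 6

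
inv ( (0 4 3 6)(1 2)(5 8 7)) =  (0 6 3 4)(1 2)(5 7 8)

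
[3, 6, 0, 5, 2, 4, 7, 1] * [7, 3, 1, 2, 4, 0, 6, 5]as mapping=[0→2, 1→6, 2→7, 3→0, 4→1, 5→4, 6→5, 7→3]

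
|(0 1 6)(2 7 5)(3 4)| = 6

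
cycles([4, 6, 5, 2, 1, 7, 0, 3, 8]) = (0 4 1 6)(2 5 7 3)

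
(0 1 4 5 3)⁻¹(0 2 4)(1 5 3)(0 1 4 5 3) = (0 4 3)(1 2 5)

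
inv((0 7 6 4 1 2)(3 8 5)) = (0 2 1 4 6 7)(3 5 8)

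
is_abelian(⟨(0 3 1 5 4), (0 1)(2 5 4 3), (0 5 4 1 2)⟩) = no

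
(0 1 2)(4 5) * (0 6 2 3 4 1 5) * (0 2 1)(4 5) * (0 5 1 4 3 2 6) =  (0 3 1 2)(4 6)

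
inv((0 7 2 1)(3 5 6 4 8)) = (0 1 2 7)(3 8 4 6 5)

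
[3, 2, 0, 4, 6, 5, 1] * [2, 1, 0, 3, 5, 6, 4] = [3, 0, 2, 5, 4, 6, 1]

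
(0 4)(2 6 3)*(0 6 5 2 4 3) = (0 3 4 6)(2 5)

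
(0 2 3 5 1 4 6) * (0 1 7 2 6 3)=(0 6 1 4 3 5 7 2)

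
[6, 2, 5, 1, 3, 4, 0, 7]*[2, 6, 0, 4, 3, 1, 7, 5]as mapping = [0→7, 1→0, 2→1, 3→6, 4→4, 5→3, 6→2, 7→5]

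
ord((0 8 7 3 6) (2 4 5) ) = 15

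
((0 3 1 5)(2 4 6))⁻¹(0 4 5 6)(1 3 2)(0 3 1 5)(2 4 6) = (0 2 3 6)(1 4 5)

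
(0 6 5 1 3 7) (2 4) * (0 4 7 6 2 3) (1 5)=(0 2 7 4 3 6 1) 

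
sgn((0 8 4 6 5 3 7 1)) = -1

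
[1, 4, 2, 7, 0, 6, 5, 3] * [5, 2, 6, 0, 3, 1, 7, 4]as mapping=[0→2, 1→3, 2→6, 3→4, 4→5, 5→7, 6→1, 7→0]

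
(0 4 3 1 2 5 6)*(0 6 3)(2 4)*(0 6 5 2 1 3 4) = (0 1)(4 6 5)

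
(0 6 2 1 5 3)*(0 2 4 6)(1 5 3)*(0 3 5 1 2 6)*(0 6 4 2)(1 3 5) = (0 5)(2 3 4 6)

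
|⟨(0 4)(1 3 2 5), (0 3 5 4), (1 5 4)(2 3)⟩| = 720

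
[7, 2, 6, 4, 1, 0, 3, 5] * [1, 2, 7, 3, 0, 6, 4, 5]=[5, 7, 4, 0, 2, 1, 3, 6]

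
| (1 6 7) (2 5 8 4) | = 12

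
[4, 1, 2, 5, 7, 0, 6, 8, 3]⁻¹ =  [5, 1, 2, 8, 0, 3, 6, 4, 7]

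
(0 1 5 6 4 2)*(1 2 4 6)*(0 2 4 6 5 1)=(0 4 6 5)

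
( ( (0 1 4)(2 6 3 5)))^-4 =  (0 4 1)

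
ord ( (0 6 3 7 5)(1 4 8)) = 15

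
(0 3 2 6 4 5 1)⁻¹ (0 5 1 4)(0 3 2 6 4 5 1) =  (0 5 3 1)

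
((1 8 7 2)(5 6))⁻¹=(1 2 7 8)(5 6)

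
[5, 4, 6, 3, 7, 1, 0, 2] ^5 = [2, 0, 4, 3, 5, 6, 7, 1] 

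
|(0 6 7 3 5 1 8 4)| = 8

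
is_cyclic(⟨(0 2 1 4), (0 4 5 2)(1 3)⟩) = no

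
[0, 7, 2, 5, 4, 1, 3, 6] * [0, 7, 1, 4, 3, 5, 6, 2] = [0, 2, 1, 5, 3, 7, 4, 6]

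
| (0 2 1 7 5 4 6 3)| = 8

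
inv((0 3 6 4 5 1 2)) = (0 2 1 5 4 6 3)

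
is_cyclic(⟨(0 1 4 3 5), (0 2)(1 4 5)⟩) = no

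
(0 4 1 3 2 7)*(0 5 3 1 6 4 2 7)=(0 2) (3 7 5) (4 6) 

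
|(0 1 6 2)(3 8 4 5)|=4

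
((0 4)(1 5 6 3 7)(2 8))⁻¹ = (0 4)(1 7 3 6 5)(2 8)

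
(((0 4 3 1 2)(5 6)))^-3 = (0 3 2 4 1)(5 6)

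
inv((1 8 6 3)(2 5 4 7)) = (1 3 6 8)(2 7 4 5)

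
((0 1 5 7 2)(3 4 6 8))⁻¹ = (0 2 7 5 1)(3 8 6 4)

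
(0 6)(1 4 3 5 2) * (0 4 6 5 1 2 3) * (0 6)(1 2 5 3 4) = (0 3 2 5 4 6 1)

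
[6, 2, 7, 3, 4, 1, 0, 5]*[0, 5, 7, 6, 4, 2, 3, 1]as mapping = [0→3, 1→7, 2→1, 3→6, 4→4, 5→5, 6→0, 7→2]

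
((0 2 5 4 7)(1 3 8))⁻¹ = (0 7 4 5 2)(1 8 3)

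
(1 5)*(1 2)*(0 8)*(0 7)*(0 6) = (0 8 7 6)(1 5 2)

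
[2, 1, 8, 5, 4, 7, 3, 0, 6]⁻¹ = [7, 1, 0, 6, 4, 3, 8, 5, 2]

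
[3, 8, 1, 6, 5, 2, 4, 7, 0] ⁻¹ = [8, 2, 5, 0, 6, 4, 3, 7, 1] 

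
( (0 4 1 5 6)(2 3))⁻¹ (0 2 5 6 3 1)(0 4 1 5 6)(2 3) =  (0 2 5 4 3 6)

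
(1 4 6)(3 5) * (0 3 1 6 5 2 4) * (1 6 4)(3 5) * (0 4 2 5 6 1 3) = (0 6 2 3 5 1 4)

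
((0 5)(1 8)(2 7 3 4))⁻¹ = (0 5)(1 8)(2 4 3 7)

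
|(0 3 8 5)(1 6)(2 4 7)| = 12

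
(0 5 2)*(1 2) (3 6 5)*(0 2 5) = (0 3 6) (1 5) 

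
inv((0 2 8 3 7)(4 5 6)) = (0 7 3 8 2)(4 6 5)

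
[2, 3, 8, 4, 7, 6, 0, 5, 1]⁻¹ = [6, 8, 0, 1, 3, 7, 5, 4, 2]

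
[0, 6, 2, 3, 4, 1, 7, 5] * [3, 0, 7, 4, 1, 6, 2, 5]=[3, 2, 7, 4, 1, 0, 5, 6]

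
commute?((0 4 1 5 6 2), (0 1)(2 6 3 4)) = no:(0 4 1 5 6 2) * (0 1)(2 6 3 4) = (0 2 1 5 3 4), (0 1)(2 6 3 4) * (0 4 1 5 6 2) = (0 5 6 3 1 4)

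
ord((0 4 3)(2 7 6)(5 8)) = 6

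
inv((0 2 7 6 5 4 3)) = (0 3 4 5 6 7 2)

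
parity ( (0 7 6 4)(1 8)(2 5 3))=even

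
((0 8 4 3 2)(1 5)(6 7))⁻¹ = (0 2 3 4 8)(1 5)(6 7)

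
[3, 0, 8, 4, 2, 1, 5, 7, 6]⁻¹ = [1, 5, 4, 0, 3, 6, 8, 7, 2]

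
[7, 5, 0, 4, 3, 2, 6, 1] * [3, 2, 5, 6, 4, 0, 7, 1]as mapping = [0→1, 1→0, 2→3, 3→4, 4→6, 5→5, 6→7, 7→2]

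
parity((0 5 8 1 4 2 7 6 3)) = even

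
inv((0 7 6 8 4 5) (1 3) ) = (0 5 4 8 6 7) (1 3) 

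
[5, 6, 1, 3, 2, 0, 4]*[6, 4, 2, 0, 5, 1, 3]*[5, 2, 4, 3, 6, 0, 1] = [2, 3, 6, 5, 4, 1, 0]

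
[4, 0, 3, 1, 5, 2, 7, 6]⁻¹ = [1, 3, 5, 2, 0, 4, 7, 6]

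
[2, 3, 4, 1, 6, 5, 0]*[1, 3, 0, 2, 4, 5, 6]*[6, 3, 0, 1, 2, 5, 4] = [6, 0, 2, 1, 4, 5, 3]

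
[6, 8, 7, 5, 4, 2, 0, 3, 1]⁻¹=[6, 8, 5, 7, 4, 3, 0, 2, 1]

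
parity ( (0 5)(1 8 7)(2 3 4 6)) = even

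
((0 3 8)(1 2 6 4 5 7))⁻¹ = (0 8 3)(1 7 5 4 6 2)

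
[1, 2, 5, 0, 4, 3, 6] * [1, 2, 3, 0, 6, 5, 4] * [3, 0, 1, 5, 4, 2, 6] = [1, 5, 2, 0, 6, 3, 4]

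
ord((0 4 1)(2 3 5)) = 3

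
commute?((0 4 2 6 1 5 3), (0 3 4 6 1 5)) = no:(0 4 2 6 1 5 3)*(0 3 4 6 1 5) = (0 6 5 4 2 1), (0 3 4 6 1 5)*(0 4 2 6 1 5 3) = (1 3 2 6 5 4)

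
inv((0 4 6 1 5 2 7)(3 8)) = (0 7 2 5 1 6 4)(3 8)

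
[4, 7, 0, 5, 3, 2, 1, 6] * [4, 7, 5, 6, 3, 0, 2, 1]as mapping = [0→3, 1→1, 2→4, 3→0, 4→6, 5→5, 6→7, 7→2]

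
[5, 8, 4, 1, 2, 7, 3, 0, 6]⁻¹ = [7, 3, 4, 6, 2, 0, 8, 5, 1]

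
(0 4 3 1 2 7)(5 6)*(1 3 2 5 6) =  (0 4 2 7)(1 5)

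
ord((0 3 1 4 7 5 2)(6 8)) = 14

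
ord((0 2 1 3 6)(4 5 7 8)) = 20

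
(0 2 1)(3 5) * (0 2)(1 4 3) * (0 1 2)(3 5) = (0 1)(2 4 5)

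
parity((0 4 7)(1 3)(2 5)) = even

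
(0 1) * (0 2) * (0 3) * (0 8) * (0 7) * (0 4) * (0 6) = (0 1 2 3 8 7 4 6)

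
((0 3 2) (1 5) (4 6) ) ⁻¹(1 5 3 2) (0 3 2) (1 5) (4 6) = (0 5 1 2) 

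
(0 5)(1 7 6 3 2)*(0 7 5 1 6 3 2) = (0 1 5 7 3)(2 6)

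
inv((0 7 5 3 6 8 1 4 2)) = (0 2 4 1 8 6 3 5 7)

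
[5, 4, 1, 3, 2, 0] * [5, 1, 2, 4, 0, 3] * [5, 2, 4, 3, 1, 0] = [3, 5, 2, 1, 4, 0]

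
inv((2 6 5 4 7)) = (2 7 4 5 6)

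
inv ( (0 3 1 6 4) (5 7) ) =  (0 4 6 1 3) (5 7) 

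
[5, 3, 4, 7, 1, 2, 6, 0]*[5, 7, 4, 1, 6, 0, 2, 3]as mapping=[0→0, 1→1, 2→6, 3→3, 4→7, 5→4, 6→2, 7→5]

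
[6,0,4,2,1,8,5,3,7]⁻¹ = [1,4,3,7,2,6,0,8,5]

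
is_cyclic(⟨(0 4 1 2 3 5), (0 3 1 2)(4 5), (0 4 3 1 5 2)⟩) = no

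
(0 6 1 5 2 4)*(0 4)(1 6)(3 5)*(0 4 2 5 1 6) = (0 6)(1 3)(2 4)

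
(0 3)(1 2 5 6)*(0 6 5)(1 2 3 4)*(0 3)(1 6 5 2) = (0 4 6 1)(2 3 5)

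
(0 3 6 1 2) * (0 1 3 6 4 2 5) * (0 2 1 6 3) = (0 3 4 1 5 2 6)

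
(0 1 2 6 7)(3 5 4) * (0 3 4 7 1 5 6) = (0 5 7 3 6 1 2)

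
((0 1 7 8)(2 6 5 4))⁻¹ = (0 8 7 1)(2 4 5 6)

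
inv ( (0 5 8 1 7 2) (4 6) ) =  (0 2 7 1 8 5) (4 6) 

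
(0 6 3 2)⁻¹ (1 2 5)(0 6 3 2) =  (0 5 1)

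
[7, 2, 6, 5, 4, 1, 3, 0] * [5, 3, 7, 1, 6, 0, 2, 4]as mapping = [0→4, 1→7, 2→2, 3→0, 4→6, 5→3, 6→1, 7→5]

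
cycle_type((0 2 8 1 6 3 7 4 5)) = 9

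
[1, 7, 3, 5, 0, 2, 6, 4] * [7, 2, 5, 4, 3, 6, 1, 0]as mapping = [0→2, 1→0, 2→4, 3→6, 4→7, 5→5, 6→1, 7→3]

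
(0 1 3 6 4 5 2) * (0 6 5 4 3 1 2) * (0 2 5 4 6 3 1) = (0 5 2 3 4 6 1)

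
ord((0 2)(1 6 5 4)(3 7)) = 4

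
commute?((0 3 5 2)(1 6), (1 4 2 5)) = no:(0 3 5 2)(1 6)*(1 4 2 5) = (0 3 1 6 4 2), (1 4 2 5)*(0 3 5 2)(1 6) = (0 3 5 6 1 4)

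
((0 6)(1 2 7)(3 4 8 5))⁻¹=(0 6)(1 7 2)(3 5 8 4)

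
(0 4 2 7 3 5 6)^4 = (0 3 4 5 2 6 7)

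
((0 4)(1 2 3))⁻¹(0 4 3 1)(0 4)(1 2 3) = (0 1 2 4)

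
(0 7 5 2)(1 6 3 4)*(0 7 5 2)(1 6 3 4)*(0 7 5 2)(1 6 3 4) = (0 2 5 7)(1 4 3 6)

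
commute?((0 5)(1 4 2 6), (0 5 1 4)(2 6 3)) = no:(0 5)(1 4 2 6)*(0 5 1 4)(2 6 3) = (0 1)(2 3)(4 6), (0 5 1 4)(2 6 3)*(0 5)(1 4 2 6) = (1 2)(3 6)(4 5)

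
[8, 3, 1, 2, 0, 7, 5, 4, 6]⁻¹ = [4, 2, 3, 1, 7, 6, 8, 5, 0]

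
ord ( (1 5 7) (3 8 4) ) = 3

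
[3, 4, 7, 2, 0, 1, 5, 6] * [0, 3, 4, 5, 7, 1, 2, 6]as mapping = [0→5, 1→7, 2→6, 3→4, 4→0, 5→3, 6→1, 7→2]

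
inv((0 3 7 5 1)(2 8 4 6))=(0 1 5 7 3)(2 6 4 8)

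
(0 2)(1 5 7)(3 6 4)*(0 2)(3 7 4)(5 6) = (1 6 3 5 4 7)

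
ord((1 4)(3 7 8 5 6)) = 10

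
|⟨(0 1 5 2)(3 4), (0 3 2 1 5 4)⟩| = 720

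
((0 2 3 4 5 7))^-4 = (0 3 5)(2 4 7)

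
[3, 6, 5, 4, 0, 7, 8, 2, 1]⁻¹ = [4, 8, 7, 0, 3, 2, 1, 5, 6]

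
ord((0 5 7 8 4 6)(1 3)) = 6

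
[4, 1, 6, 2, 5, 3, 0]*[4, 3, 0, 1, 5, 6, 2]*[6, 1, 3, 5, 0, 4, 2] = [4, 5, 3, 6, 2, 1, 0]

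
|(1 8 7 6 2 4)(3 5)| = 6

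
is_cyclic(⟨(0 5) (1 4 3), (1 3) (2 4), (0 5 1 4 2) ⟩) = no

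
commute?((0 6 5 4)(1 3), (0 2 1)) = no:(0 6 5 4)(1 3)*(0 2 1) = (0 6 5 4 2 1 3), (0 2 1)*(0 6 5 4)(1 3) = (0 2 3 1 6 5 4)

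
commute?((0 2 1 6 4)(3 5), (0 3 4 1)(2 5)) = no:(0 2 1 6 4)(3 5) * (0 3 4 1)(2 5) = (0 5 4 3 2)(1 6), (0 3 4 1)(2 5) * (0 2 1 6 4)(3 5) = (0 5 1 2 3)(4 6)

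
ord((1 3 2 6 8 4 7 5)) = 8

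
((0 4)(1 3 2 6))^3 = (0 4)(1 6 2 3)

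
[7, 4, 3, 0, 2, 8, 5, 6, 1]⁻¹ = [3, 8, 4, 2, 1, 6, 7, 0, 5]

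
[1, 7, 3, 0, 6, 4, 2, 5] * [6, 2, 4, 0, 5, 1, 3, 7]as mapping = [0→2, 1→7, 2→0, 3→6, 4→3, 5→5, 6→4, 7→1]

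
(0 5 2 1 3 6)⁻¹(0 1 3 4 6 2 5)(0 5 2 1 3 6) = (0 1 2 5 3 6 4)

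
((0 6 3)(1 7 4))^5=(0 3 6)(1 4 7)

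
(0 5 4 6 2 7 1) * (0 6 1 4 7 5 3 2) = (0 3 2 5 7 4 1 6)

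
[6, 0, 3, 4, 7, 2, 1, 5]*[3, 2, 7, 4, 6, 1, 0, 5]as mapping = [0→0, 1→3, 2→4, 3→6, 4→5, 5→7, 6→2, 7→1]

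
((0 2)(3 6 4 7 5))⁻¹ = (0 2)(3 5 7 4 6)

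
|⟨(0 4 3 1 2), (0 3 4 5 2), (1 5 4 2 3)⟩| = 360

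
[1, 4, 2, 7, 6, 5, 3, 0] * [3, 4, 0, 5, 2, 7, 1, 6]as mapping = [0→4, 1→2, 2→0, 3→6, 4→1, 5→7, 6→5, 7→3]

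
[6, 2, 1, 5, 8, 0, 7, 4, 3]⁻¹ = [5, 2, 1, 8, 7, 3, 0, 6, 4]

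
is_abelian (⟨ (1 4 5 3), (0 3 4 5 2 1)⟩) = no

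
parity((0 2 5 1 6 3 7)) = even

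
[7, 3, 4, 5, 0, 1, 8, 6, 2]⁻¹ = [4, 5, 8, 1, 2, 3, 7, 0, 6]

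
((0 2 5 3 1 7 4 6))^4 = (0 1)(2 7)(3 6)(4 5)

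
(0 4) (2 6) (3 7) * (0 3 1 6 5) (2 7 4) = (0 2 5) (1 6 7) (3 4) 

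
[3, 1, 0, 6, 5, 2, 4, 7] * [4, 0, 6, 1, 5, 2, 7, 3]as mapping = [0→1, 1→0, 2→4, 3→7, 4→2, 5→6, 6→5, 7→3]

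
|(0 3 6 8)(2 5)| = 4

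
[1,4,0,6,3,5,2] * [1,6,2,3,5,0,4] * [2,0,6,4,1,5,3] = [3,5,0,1,4,2,6]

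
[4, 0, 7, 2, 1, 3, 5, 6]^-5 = [4, 0, 2, 3, 1, 5, 6, 7]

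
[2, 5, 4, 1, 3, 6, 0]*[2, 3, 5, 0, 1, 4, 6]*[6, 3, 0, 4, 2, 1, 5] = [1, 2, 3, 4, 6, 5, 0]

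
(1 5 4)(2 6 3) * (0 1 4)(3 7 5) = (0 1 3 2 6 7 5)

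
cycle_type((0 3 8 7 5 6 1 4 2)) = 9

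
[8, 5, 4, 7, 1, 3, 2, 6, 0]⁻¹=[8, 4, 6, 5, 2, 1, 7, 3, 0]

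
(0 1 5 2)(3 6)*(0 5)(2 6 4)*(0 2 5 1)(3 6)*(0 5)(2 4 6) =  (0 5 3 6 2 1 4)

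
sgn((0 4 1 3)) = -1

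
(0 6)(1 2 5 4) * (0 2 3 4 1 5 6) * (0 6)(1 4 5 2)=(0 6 1 3 5 4 2)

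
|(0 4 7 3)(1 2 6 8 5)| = 20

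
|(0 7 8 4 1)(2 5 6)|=15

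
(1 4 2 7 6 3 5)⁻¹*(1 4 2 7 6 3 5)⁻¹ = (1 3 7 4 5 6 2)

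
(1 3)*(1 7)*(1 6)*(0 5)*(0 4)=(0 5 4)(1 3 7 6)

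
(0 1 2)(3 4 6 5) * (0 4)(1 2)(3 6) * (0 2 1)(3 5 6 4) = (0 1)(2 3)(4 5)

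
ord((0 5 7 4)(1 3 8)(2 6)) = 12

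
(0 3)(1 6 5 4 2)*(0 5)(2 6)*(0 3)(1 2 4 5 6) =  (1 4)(3 6)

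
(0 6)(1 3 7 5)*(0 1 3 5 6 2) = (0 2)(1 5 3 7 6)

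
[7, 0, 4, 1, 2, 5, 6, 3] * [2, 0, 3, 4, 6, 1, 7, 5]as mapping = [0→5, 1→2, 2→6, 3→0, 4→3, 5→1, 6→7, 7→4]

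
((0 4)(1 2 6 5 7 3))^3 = (0 4)(1 5)(2 7)(3 6)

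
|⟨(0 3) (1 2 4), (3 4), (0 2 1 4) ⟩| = 120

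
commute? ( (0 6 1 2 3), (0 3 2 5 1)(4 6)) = no: (0 6 1 2 3) * (0 3 2 5 1)(4 6) = (0 4 6)(1 5), (0 3 2 5 1)(4 6) * (0 6 1 2 3) = (1 6 4)(2 5)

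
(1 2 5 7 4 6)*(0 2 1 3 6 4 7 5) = (0 2)(3 6)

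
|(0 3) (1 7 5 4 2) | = 10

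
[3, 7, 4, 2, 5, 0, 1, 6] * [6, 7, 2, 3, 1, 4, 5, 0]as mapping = [0→3, 1→0, 2→1, 3→2, 4→4, 5→6, 6→7, 7→5]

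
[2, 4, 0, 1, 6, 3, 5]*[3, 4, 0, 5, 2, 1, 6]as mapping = [0→0, 1→2, 2→3, 3→4, 4→6, 5→5, 6→1]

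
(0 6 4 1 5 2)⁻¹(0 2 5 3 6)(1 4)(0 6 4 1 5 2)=(0 2 3 4 6)(1 5)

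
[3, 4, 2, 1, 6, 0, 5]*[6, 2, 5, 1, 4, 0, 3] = [1, 4, 5, 2, 3, 6, 0]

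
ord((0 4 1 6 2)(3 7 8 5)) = 20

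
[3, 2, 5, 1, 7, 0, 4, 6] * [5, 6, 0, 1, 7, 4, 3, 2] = [1, 0, 4, 6, 2, 5, 7, 3]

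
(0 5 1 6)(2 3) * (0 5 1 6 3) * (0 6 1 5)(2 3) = (0 5 1 2 6)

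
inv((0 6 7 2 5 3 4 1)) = (0 1 4 3 5 2 7 6)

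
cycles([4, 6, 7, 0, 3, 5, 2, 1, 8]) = (0 4 3)(1 6 2 7)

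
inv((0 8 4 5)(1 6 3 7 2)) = (0 5 4 8)(1 2 7 3 6)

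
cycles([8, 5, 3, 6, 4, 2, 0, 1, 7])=(0 8 7 1 5 2 3 6)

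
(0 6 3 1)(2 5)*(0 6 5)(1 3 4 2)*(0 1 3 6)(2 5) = (0 2 1)(3 6 4 5)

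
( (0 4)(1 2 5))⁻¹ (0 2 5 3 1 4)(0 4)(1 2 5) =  (0 4 5 1 3 2)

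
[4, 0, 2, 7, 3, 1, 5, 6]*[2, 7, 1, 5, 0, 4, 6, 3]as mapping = [0→0, 1→2, 2→1, 3→3, 4→5, 5→7, 6→4, 7→6]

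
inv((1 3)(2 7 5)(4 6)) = (1 3)(2 5 7)(4 6)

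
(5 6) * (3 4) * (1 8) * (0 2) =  (0 2)(1 8)(3 4)(5 6)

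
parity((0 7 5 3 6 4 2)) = even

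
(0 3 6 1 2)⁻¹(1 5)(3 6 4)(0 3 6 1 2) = (1 4 6)(2 5)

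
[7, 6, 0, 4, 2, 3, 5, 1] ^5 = [3, 2, 5, 1, 6, 7, 0, 4] 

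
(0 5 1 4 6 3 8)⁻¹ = (0 8 3 6 4 1 5)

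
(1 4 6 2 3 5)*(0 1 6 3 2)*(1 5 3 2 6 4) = (0 5 4 2 6)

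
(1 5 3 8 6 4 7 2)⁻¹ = (1 2 7 4 6 8 3 5)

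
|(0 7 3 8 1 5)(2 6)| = 6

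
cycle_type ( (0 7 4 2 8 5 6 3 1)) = 9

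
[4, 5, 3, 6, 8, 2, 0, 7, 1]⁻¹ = [6, 8, 5, 2, 0, 1, 3, 7, 4]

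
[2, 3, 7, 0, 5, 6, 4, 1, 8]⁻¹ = [3, 7, 0, 1, 6, 4, 5, 2, 8]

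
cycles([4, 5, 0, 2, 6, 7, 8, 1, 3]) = (0 4 6 8 3 2)(1 5 7)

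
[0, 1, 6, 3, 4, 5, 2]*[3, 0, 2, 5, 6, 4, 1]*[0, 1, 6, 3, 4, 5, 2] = [3, 0, 1, 5, 2, 4, 6]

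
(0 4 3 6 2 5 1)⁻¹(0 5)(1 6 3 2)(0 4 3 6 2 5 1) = (0 2 6 5)(1 4)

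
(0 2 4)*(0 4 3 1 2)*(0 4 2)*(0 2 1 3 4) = (1 2 4)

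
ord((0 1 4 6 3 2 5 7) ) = 8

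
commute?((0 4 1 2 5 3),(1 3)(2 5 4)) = no:(0 4 1 2 5 3) * (1 3)(2 5 4) = (0 2 4 3)(1 5),(1 3)(2 5 4) * (0 4 1 2 5 3) = (0 4 5 1)(2 3)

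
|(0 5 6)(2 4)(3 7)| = 6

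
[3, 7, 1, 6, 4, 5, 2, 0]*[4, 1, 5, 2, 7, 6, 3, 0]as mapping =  [0→2, 1→0, 2→1, 3→3, 4→7, 5→6, 6→5, 7→4]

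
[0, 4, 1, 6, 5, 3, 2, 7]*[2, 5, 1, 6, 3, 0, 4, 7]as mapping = [0→2, 1→3, 2→5, 3→4, 4→0, 5→6, 6→1, 7→7]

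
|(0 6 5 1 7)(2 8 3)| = 15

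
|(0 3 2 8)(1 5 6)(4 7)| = 12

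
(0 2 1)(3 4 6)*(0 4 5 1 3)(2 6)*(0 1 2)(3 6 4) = (0 4)(1 3 5 2 6)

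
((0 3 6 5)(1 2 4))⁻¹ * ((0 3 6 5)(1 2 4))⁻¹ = (0 6)(1 2 4)(3 5)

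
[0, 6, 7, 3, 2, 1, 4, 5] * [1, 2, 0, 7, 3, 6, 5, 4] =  [1, 5, 4, 7, 0, 2, 3, 6]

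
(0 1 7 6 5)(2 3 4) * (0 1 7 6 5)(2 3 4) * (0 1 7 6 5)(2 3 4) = (0 6 1 5 7)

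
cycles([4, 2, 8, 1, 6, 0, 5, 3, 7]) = (0 4 6 5)(1 2 8 7 3)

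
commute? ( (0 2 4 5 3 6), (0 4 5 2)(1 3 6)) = no: (0 2 4 5 3 6)*(0 4 5 2)(1 3 6) = (1 3)(2 5 6 4), (0 4 5 2)(1 3 6)*(0 2 4 5 3 6) = (0 5 4 3)(1 6)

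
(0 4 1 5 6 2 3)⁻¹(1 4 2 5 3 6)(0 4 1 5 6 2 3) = (0 2 5 1 3 6)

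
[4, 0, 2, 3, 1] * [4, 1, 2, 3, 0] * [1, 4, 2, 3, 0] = [1, 0, 2, 3, 4]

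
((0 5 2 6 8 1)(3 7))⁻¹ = (0 1 8 6 2 5)(3 7)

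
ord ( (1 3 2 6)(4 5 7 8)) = 4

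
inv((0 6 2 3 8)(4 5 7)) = (0 8 3 2 6)(4 7 5)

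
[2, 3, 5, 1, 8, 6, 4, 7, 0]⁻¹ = [8, 3, 0, 1, 6, 2, 5, 7, 4]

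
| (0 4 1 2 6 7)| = 6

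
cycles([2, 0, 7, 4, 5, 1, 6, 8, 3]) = (0 2 7 8 3 4 5 1) 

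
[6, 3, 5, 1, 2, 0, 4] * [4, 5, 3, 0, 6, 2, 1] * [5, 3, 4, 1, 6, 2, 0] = [3, 5, 4, 2, 1, 6, 0]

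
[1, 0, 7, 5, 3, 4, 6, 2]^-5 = [1, 0, 7, 5, 3, 4, 6, 2]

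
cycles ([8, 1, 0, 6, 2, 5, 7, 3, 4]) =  (0 8 4 2)(3 6 7)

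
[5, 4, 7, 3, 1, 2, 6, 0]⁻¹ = [7, 4, 5, 3, 1, 0, 6, 2]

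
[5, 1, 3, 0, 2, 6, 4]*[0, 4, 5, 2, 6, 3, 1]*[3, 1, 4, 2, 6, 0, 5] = [2, 6, 4, 3, 0, 1, 5]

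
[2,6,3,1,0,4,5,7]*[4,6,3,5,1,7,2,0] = [3,2,5,6,4,1,7,0]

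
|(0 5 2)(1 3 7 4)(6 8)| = 12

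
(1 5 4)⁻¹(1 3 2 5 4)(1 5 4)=(1 5 3 2 4)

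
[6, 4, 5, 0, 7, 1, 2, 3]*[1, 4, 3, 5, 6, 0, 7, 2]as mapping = [0→7, 1→6, 2→0, 3→1, 4→2, 5→4, 6→3, 7→5]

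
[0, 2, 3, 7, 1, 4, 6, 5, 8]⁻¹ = [0, 4, 1, 2, 5, 7, 6, 3, 8]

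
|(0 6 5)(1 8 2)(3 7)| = 6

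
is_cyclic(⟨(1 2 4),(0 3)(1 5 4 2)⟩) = no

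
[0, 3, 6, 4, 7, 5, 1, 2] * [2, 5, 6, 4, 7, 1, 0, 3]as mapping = [0→2, 1→4, 2→0, 3→7, 4→3, 5→1, 6→5, 7→6]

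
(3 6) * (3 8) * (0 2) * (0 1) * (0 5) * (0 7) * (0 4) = (0 2 1 5 7 4)(3 6 8)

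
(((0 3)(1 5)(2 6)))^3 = (0 3)(1 5)(2 6)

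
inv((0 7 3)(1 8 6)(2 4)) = (0 3 7)(1 6 8)(2 4)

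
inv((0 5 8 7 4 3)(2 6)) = (0 3 4 7 8 5)(2 6)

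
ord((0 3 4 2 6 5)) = 6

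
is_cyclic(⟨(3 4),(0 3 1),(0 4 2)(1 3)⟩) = no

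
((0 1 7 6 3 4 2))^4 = (0 3 1 4 7 2 6)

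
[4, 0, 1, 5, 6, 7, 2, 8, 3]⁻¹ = [1, 2, 6, 8, 0, 3, 4, 5, 7]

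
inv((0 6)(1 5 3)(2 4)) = (0 6)(1 3 5)(2 4)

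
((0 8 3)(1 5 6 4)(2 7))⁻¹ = (0 3 8)(1 4 6 5)(2 7)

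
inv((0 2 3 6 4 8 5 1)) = (0 1 5 8 4 6 3 2)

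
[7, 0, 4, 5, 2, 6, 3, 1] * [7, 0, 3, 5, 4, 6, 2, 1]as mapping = [0→1, 1→7, 2→4, 3→6, 4→3, 5→2, 6→5, 7→0]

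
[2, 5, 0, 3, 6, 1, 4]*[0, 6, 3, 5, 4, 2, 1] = [3, 2, 0, 5, 1, 6, 4]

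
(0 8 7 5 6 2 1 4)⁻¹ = (0 4 1 2 6 5 7 8)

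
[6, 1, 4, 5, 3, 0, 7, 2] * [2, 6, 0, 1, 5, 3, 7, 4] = [7, 6, 5, 3, 1, 2, 4, 0]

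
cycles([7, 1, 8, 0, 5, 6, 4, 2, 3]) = (0 7 2 8 3)(4 5 6)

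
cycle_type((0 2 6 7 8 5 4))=7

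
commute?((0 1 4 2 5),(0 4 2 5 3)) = no:(0 1 4 2 5) * (0 4 2 5 3) = (0 1 2 3)(4 5),(0 4 2 5 3) * (0 1 4 2 5) = (0 2)(1 4 5 3)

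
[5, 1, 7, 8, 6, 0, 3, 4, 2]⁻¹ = [5, 1, 8, 6, 7, 0, 4, 2, 3]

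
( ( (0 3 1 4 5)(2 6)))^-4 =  (0 3 1 4 5)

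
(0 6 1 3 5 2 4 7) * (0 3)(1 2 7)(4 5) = (0 6 2 5 7 3 4 1)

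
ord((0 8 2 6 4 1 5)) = 7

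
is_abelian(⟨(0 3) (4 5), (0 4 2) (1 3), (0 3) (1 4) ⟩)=no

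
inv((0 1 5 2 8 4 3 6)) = (0 6 3 4 8 2 5 1)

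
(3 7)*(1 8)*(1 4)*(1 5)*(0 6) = (0 6)(1 8 4 5)(3 7)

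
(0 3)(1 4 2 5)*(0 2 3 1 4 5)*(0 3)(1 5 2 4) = (0 5 1 2 3 4)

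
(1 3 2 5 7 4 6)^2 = (1 2 7 6 3 5 4)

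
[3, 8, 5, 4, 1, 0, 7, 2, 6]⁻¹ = [5, 4, 7, 0, 3, 2, 8, 6, 1]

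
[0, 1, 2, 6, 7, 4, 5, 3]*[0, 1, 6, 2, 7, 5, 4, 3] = [0, 1, 6, 4, 3, 7, 5, 2]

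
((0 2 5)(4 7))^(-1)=(0 5 2)(4 7)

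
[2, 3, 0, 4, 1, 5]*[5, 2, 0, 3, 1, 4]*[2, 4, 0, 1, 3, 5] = [2, 1, 5, 4, 0, 3]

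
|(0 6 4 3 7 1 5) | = 7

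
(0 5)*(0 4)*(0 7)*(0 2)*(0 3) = (0 5 4 7 2 3)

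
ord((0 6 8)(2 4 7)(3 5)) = 6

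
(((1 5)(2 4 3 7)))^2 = (2 3)(4 7)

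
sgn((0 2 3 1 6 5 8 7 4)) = 1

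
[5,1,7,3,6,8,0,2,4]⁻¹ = [6,1,7,3,8,0,4,2,5]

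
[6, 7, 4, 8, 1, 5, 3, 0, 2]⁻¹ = [7, 4, 8, 6, 2, 5, 0, 1, 3]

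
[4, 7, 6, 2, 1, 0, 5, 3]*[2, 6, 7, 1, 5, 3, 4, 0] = [5, 0, 4, 7, 6, 2, 3, 1]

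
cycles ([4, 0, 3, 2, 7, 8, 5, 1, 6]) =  (0 4 7 1)(2 3)(5 8 6)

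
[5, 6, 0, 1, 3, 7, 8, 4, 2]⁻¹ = [2, 3, 8, 4, 7, 0, 1, 5, 6]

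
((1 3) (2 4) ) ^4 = () 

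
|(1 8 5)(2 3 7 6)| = 12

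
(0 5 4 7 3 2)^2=(0 4 3)(2 5 7)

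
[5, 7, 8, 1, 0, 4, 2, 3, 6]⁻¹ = [4, 3, 6, 7, 5, 0, 8, 1, 2]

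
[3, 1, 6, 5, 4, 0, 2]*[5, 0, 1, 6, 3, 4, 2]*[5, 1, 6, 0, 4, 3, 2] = [2, 5, 6, 4, 0, 3, 1]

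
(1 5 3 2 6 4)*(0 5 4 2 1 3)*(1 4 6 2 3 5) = (0 1 6 3 4 5)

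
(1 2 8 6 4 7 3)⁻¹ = (1 3 7 4 6 8 2)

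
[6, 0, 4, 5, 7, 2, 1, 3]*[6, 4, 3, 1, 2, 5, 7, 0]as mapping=[0→7, 1→6, 2→2, 3→5, 4→0, 5→3, 6→4, 7→1]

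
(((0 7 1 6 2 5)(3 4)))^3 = (0 6)(1 5)(2 7)(3 4)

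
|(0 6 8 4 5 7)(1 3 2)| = 6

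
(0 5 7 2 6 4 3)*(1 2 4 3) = (0 5 7 4 1 2 6 3)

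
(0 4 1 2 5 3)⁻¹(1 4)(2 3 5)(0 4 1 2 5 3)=(0 3 5)(1 2)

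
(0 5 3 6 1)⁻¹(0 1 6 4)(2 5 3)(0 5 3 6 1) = (0 1 4 5)(2 3 6)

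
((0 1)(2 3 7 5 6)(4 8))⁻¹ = (0 1)(2 6 5 7 3)(4 8)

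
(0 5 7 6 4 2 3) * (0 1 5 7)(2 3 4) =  (0 7 6 2 4 3 1 5)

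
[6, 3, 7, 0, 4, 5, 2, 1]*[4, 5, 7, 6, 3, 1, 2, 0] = [2, 6, 0, 4, 3, 1, 7, 5]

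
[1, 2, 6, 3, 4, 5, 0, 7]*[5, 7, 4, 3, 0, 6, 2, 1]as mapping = [0→7, 1→4, 2→2, 3→3, 4→0, 5→6, 6→5, 7→1]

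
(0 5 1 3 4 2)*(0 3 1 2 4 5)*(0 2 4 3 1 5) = (0 2 1 5 4 3)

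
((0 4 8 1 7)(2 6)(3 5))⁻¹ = (0 7 1 8 4)(2 6)(3 5)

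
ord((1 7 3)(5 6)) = 6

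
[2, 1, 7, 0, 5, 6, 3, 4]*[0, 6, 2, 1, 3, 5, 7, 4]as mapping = [0→2, 1→6, 2→4, 3→0, 4→5, 5→7, 6→1, 7→3]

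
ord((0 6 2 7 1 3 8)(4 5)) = 14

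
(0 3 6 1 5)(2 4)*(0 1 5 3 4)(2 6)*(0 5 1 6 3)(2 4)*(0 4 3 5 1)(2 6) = (0 6)(1 4 5 2)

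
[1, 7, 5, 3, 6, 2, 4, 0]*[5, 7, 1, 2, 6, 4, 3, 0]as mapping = [0→7, 1→0, 2→4, 3→2, 4→3, 5→1, 6→6, 7→5]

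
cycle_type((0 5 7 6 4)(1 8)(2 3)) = 2^2.5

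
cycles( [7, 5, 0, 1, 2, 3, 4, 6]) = (0 7 6 4 2)(1 5 3)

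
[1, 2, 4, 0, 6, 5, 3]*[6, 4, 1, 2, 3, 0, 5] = [4, 1, 3, 6, 5, 0, 2]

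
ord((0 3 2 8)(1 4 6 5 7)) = 20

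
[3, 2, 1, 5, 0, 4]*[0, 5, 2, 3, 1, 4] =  [3, 2, 5, 4, 0, 1]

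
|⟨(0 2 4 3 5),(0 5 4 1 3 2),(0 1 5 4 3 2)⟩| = 720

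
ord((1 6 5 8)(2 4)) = 4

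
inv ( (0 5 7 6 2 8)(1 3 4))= (0 8 2 6 7 5)(1 4 3)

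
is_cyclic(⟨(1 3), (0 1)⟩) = no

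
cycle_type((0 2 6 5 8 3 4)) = 7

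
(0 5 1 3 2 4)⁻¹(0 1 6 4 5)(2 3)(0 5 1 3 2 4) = (0 1 5 3 6)(2 4)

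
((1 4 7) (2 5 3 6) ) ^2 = (1 7 4) (2 3) (5 6) 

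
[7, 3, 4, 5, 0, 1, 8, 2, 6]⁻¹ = [4, 5, 7, 1, 2, 3, 8, 0, 6]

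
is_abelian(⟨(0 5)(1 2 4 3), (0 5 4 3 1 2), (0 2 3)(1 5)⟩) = no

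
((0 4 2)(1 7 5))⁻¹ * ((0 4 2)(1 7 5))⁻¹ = (0 4 2)(1 7 5)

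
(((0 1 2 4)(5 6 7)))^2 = (0 2)(1 4)(5 7 6)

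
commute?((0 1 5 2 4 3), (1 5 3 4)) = no:(0 1 5 2 4 3)*(1 5 3 4) = (0 5 2 1 3), (1 5 3 4)*(0 1 5 2 4 3) = (0 1 2 4 5)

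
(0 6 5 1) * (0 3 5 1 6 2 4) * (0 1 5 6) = (0 2 4 1 3 6 5)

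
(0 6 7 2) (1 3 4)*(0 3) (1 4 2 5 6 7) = (0 7 5 6 1) (2 3) 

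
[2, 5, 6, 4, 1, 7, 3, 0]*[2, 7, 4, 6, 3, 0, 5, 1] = [4, 0, 5, 3, 7, 1, 6, 2]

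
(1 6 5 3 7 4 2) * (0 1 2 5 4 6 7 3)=(0 1 7 6 4 5) 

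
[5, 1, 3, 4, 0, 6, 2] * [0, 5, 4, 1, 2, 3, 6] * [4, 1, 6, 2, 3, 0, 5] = [2, 0, 1, 6, 4, 5, 3]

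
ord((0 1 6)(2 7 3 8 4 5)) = 6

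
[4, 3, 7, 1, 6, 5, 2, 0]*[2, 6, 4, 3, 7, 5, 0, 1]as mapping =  [0→7, 1→3, 2→1, 3→6, 4→0, 5→5, 6→4, 7→2]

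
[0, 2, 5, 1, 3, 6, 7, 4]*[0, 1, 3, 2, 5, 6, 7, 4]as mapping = [0→0, 1→3, 2→6, 3→1, 4→2, 5→7, 6→4, 7→5]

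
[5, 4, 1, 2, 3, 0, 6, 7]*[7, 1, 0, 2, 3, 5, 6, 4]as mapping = [0→5, 1→3, 2→1, 3→0, 4→2, 5→7, 6→6, 7→4]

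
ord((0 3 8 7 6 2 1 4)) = 8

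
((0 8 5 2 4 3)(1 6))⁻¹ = (0 3 4 2 5 8)(1 6)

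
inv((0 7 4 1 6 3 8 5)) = (0 5 8 3 6 1 4 7)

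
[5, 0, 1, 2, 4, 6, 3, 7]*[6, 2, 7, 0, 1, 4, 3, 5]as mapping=[0→4, 1→6, 2→2, 3→7, 4→1, 5→3, 6→0, 7→5]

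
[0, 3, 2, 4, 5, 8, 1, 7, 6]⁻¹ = [0, 6, 2, 1, 3, 4, 8, 7, 5]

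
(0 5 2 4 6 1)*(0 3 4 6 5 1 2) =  (0 1 3 4 5) (2 6) 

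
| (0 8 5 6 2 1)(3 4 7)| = 6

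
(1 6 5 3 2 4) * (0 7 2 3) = (0 7 2 4 1 6 5)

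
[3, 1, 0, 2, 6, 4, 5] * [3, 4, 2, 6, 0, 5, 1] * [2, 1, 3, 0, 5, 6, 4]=[4, 5, 0, 3, 1, 2, 6]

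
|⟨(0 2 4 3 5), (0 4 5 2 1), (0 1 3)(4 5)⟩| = 720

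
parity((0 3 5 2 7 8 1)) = even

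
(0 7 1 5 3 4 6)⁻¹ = (0 6 4 3 5 1 7)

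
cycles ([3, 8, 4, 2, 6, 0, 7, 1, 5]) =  (0 3 2 4 6 7 1 8 5)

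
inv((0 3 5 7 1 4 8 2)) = (0 2 8 4 1 7 5 3)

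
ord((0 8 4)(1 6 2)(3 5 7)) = 3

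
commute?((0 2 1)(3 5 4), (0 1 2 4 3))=no:(0 2 1)(3 5 4) * (0 1 2 4 3)=(0 4)(3 5), (0 1 2 4 3) * (0 2 1)(3 5 4)=(2 3)(4 5)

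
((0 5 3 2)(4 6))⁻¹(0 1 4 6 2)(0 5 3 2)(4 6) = (0 5 1 6 4)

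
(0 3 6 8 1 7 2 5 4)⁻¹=(0 4 5 2 7 1 8 6 3)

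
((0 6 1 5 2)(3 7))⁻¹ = (0 2 5 1 6)(3 7)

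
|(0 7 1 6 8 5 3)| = 7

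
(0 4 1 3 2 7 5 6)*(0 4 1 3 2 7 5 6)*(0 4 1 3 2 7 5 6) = (0 3 5 4 2 6 1 7)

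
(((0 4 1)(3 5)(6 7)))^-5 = (0 4 1)(3 5)(6 7)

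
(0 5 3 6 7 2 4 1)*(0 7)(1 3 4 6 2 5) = (0 1 7 5 4 3 2 6)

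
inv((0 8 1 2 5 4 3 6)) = (0 6 3 4 5 2 1 8)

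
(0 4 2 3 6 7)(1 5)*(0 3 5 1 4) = (2 5 4)(3 6 7)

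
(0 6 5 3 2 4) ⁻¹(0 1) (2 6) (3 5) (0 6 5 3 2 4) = (1 6) (2 3) (4 5) 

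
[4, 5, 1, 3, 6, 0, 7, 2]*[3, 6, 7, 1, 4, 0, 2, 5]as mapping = [0→4, 1→0, 2→6, 3→1, 4→2, 5→3, 6→5, 7→7]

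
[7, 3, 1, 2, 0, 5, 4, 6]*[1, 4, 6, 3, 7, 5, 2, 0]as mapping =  [0→0, 1→3, 2→4, 3→6, 4→1, 5→5, 6→7, 7→2]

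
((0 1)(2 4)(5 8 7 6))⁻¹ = (0 1)(2 4)(5 6 7 8)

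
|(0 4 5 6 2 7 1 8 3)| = 9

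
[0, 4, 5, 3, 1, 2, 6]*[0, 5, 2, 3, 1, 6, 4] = [0, 1, 6, 3, 5, 2, 4]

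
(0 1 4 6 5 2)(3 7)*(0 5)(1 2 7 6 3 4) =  (0 2 5 7 4 3 6)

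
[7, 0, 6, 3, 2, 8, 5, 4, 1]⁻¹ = [1, 8, 4, 3, 7, 6, 2, 0, 5]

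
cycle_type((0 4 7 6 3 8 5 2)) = 8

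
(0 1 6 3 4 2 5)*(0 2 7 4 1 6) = (0 6 3 1)(2 5)(4 7)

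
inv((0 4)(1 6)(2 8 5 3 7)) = (0 4)(1 6)(2 7 3 5 8)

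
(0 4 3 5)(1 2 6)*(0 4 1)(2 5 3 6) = (0 1 5 4 6)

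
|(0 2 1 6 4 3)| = 6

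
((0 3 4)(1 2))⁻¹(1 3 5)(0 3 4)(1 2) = (2 4 5)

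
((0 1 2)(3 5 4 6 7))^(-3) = (3 4 7 5 6)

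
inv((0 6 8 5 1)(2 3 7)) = (0 1 5 8 6)(2 7 3)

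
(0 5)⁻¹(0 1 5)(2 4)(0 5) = (0 5 1)(2 4)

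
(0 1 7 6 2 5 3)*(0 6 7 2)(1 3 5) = (0 3 6)(1 2)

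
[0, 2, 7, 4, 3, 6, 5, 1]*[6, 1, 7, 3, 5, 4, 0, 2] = [6, 7, 2, 5, 3, 0, 4, 1]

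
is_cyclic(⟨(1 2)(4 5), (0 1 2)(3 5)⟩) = no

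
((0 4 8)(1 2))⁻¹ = (0 8 4)(1 2)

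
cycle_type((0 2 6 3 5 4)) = 6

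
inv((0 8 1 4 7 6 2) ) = (0 2 6 7 4 1 8) 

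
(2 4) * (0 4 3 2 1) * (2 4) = (0 2 3 4 1)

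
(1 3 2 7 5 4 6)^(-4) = (1 7 6 2 4 3 5)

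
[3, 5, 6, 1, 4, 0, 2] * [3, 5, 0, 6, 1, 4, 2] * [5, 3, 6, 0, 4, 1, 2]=[2, 4, 6, 1, 3, 0, 5]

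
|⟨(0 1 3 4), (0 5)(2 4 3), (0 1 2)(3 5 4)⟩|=720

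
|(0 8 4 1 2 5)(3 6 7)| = 6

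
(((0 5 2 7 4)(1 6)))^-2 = (0 7 5 4 2)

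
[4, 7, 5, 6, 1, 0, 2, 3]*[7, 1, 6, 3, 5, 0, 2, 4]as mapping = [0→5, 1→4, 2→0, 3→2, 4→1, 5→7, 6→6, 7→3]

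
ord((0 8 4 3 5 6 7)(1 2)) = 14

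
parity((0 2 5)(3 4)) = odd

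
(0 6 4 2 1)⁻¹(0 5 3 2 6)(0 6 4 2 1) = (1 4 6 5 3)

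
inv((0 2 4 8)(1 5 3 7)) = (0 8 4 2)(1 7 3 5)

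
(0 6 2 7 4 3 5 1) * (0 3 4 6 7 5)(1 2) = (0 7 6 1 3)(2 5)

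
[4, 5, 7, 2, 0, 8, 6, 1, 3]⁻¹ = [4, 7, 3, 8, 0, 1, 6, 2, 5]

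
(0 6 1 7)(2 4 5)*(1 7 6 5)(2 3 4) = (0 5 3 4 1 6 7)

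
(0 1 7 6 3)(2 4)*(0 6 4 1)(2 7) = (1 2)(3 6)(4 7)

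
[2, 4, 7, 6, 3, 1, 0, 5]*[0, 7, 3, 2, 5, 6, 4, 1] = [3, 5, 1, 4, 2, 7, 0, 6]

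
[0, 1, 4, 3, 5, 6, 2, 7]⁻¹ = [0, 1, 6, 3, 2, 4, 5, 7]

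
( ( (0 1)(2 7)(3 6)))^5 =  (0 1)(2 7)(3 6)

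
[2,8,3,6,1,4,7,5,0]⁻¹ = [8,4,0,2,5,7,3,6,1]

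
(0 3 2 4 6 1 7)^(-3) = (0 6 3 1 2 7 4)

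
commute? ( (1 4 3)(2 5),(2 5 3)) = no: (1 4 3)(2 5)*(2 5 3) = (1 4 2 3),(2 5 3)*(1 4 3)(2 5) = (1 4 3 5)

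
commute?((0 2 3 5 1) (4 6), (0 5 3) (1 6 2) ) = no:(0 2 3 5 1) (4 6)*(0 5 3) (1 6 2) = (0 1 5 6 4 2), (0 5 3) (1 6 2)*(0 2 3 5 1) (4 6) = (0 1 4 6 3 2) 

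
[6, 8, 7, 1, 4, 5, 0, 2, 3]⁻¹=[6, 3, 7, 8, 4, 5, 0, 2, 1]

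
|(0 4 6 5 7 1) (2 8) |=6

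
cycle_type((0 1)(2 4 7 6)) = 2.4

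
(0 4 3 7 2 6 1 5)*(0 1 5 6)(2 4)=(0 2)(1 6 5)(3 7 4)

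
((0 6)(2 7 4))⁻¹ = (0 6)(2 4 7)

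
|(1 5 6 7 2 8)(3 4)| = 6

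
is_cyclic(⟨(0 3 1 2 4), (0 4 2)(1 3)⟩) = no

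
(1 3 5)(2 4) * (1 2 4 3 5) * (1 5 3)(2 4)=(1 3 5 4 2)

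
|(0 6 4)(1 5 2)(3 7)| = 6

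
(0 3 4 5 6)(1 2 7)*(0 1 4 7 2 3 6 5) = (0 6 1 3 7 4)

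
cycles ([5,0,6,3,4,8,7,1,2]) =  (0 5 8 2 6 7 1) 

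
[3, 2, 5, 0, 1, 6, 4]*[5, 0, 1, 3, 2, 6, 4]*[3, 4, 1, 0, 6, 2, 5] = [0, 4, 5, 2, 3, 6, 1]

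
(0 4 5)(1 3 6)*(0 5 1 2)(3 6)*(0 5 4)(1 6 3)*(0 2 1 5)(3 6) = (0 2)(1 6)(3 5 4)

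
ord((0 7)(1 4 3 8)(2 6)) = 4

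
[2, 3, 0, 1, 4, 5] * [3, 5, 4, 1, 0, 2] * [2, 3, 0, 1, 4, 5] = [4, 3, 1, 5, 2, 0]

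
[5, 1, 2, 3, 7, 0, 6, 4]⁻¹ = [5, 1, 2, 3, 7, 0, 6, 4]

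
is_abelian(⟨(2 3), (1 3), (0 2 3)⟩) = no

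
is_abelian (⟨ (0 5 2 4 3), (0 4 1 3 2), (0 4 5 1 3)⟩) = no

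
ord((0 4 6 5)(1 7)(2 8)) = 4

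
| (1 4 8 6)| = 4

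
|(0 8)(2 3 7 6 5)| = 10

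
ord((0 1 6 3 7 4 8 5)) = 8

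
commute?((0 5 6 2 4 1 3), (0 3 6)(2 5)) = no:(0 5 6 2 4 1 3)*(0 3 6)(2 5) = (0 2 4 1 6 5), (0 3 6)(2 5)*(0 5 6 2 4 1 3) = (1 3 2 6 5 4)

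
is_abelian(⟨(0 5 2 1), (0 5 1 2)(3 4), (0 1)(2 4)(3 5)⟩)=no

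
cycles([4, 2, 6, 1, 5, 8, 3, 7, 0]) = (0 4 5 8)(1 2 6 3)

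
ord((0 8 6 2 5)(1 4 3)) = 15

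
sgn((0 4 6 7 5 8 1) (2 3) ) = -1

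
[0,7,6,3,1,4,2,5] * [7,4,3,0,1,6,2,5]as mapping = [0→7,1→5,2→2,3→0,4→4,5→1,6→3,7→6]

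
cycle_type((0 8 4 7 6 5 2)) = 7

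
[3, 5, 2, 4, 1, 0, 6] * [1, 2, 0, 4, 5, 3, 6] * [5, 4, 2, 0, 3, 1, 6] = [3, 0, 5, 1, 2, 4, 6]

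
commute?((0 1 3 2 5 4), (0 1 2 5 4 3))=no:(0 1 3 2 5 4) * (0 1 2 5 4 3)=(0 2 4 1)(3 5), (0 1 2 5 4 3) * (0 1 3 2 5 4)=(0 3 1 5)(2 4)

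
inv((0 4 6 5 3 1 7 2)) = (0 2 7 1 3 5 6 4)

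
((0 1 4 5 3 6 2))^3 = (0 5 2 4 6 1 3)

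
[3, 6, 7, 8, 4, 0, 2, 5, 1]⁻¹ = [5, 8, 6, 0, 4, 7, 1, 2, 3]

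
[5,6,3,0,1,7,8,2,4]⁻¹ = [3,4,7,2,8,0,1,5,6]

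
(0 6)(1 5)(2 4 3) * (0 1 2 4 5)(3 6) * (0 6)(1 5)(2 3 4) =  (0 4)(1 6 5 3 2)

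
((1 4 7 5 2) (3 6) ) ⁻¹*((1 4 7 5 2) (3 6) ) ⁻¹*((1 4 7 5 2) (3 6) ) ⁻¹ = (1 7 2 4 5) (3 6) 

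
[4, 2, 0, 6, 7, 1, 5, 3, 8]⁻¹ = [2, 5, 1, 7, 0, 6, 3, 4, 8]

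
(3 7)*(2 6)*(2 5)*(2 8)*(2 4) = (2 6 5 8 4)(3 7)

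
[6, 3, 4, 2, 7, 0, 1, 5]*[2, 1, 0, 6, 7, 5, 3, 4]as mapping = [0→3, 1→6, 2→7, 3→0, 4→4, 5→2, 6→1, 7→5]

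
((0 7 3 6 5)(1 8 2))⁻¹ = (0 5 6 3 7)(1 2 8)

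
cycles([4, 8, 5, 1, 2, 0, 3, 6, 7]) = (0 4 2 5)(1 8 7 6 3)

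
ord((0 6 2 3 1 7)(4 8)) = 6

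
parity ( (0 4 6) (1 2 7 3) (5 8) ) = even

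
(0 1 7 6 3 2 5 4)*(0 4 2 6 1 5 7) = (0 5 2 7 1)(3 6)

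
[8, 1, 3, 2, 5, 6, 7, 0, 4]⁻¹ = [7, 1, 3, 2, 8, 4, 5, 6, 0]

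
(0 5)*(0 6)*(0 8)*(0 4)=(0 5 6 8 4)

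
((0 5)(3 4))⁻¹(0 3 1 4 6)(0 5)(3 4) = (1 3 6 5 4)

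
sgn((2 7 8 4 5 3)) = -1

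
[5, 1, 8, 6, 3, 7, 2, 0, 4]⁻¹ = [7, 1, 6, 4, 8, 0, 3, 5, 2]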